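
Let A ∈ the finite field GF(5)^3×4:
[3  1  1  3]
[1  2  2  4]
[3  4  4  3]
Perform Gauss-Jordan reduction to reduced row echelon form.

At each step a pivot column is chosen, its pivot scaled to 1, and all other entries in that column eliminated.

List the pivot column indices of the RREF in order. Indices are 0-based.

pivot columns: 0, 1, 3

step 1: normalize row 0 (÷3) = (1, 2, 2, 1)
  row 1: subtract 1×row0 = (0, 0, 0, 3)
  row 2: subtract 3×row0 = (0, 3, 3, 0)
step 2: exchange rows 1,2
step 2: normalize row 1 (÷3) = (0, 1, 1, 0)
  row 0: subtract 2×row1 = (1, 0, 0, 1)
skip col 2 (zero from row 2)
step 3: normalize row 2 (÷3) = (0, 0, 0, 1)
  row 0: subtract 1×row2 = (1, 0, 0, 0)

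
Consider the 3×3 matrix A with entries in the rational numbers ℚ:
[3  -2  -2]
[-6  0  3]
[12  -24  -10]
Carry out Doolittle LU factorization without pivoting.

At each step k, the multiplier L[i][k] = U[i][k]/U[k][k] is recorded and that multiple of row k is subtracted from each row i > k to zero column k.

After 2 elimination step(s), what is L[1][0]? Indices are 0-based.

L[1][0] = -2

[col 0] pivot 3
  R1 -= -2*R0 → (0, -4, -1)  (L[1][0] := -2)
  R2 -= 4*R0 → (0, -16, -2)  (L[2][0] := 4)
[col 1] pivot -4
  R2 -= 4*R1 → (0, 0, 2)  (L[2][1] := 4)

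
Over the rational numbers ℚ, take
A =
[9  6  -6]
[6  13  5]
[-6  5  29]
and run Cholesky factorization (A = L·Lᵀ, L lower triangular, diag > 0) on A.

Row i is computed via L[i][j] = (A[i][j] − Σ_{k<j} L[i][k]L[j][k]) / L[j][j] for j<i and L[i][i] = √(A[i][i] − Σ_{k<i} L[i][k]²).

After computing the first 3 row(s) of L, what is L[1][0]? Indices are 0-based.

L[1][0] = 2

Step 1: L[0][0] = √(9) = 3.
  L[1][0] = (6) / L[0][0] = 2.
Step 2: L[1][1] = √(9) = 3.
  L[2][0] = (-6) / L[0][0] = -2.
  L[2][1] = (9) / L[1][1] = 3.
Step 3: L[2][2] = √(16) = 4.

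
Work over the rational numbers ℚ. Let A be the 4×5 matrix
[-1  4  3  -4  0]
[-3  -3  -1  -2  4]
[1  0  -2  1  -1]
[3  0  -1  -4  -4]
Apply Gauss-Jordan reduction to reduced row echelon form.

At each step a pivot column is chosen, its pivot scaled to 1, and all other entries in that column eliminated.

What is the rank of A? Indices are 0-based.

rank = 4

[1] R0 /= -1  ⇒  (1, -4, -3, 4, 0)
     R1 -= -3·R0  ⇒  (0, -15, -10, 10, 4)
     R2 -= 1·R0  ⇒  (0, 4, 1, -3, -1)
     R3 -= 3·R0  ⇒  (0, 12, 8, -16, -4)
[2] R1 /= -15  ⇒  (0, 1, 2/3, -2/3, -4/15)
     R0 -= -4·R1  ⇒  (1, 0, -1/3, 4/3, -16/15)
     R2 -= 4·R1  ⇒  (0, 0, -5/3, -1/3, 1/15)
     R3 -= 12·R1  ⇒  (0, 0, 0, -8, -4/5)
[3] R2 /= -5/3  ⇒  (0, 0, 1, 1/5, -1/25)
     R0 -= -1/3·R2  ⇒  (1, 0, 0, 7/5, -27/25)
     R1 -= 2/3·R2  ⇒  (0, 1, 0, -4/5, -6/25)
[4] R3 /= -8  ⇒  (0, 0, 0, 1, 1/10)
     R0 -= 7/5·R3  ⇒  (1, 0, 0, 0, -61/50)
     R1 -= -4/5·R3  ⇒  (0, 1, 0, 0, -4/25)
     R2 -= 1/5·R3  ⇒  (0, 0, 1, 0, -3/50)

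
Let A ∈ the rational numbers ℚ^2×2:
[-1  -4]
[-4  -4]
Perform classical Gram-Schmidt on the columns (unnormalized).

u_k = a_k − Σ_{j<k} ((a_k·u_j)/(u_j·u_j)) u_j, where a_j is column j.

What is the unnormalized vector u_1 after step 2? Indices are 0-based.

Step 1: u_0 = a_0 = (-1, -4).
Step 2: u_1 = a_1 − (20/17)·u_0 = (-48/17, 12/17).

u_1 = (-48/17, 12/17)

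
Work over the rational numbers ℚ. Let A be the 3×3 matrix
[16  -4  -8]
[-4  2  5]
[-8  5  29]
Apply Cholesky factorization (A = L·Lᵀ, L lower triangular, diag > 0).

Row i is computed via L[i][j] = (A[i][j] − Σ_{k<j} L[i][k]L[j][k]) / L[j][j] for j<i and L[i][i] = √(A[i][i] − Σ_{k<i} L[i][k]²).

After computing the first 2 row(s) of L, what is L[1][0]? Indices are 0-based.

Step 1: L[0][0] = √(16) = 4.
  L[1][0] = (-4) / L[0][0] = -1.
Step 2: L[1][1] = √(1) = 1.

L[1][0] = -1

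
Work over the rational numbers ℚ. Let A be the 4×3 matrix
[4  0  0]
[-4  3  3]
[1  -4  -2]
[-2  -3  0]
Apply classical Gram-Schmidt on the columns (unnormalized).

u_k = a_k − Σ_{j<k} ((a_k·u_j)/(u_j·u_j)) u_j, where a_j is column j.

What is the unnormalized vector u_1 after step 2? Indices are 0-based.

u_1 = (40/37, 71/37, -138/37, -131/37)

Step 1: u_0 = a_0 = (4, -4, 1, -2).
Step 2: u_1 = a_1 − (-10/37)·u_0 = (40/37, 71/37, -138/37, -131/37).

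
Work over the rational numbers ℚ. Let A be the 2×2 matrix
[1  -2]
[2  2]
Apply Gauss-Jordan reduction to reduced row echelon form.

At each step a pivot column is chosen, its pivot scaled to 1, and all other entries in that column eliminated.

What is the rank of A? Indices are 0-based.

pivot(0,0)=1: scale R0 → (1, -2)
  clear (1,0): R1 −= (2)R0 → (0, 6)
pivot(1,1)=6: scale R1 → (0, 1)
  clear (0,1): R0 −= (-2)R1 → (1, 0)

rank = 2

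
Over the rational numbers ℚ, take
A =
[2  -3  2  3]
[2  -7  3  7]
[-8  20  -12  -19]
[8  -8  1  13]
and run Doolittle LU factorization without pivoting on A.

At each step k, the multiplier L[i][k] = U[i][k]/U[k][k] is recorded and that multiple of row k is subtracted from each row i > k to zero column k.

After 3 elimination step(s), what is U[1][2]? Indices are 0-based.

U[1][2] = 1

[col 0] pivot 2
  R1 -= 1*R0 → (0, -4, 1, 4)  (L[1][0] := 1)
  R2 -= -4*R0 → (0, 8, -4, -7)  (L[2][0] := -4)
  R3 -= 4*R0 → (0, 4, -7, 1)  (L[3][0] := 4)
[col 1] pivot -4
  R2 -= -2*R1 → (0, 0, -2, 1)  (L[2][1] := -2)
  R3 -= -1*R1 → (0, 0, -6, 5)  (L[3][1] := -1)
[col 2] pivot -2
  R3 -= 3*R2 → (0, 0, 0, 2)  (L[3][2] := 3)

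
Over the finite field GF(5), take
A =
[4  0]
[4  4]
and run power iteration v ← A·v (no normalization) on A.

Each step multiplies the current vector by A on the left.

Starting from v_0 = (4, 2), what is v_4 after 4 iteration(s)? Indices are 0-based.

v_4 = (4, 3)

v_0 = (4, 2).
v_1 = A·v_0 = (1, 4).
v_2 = A·v_1 = (4, 0).
v_3 = A·v_2 = (1, 1).
v_4 = A·v_3 = (4, 3).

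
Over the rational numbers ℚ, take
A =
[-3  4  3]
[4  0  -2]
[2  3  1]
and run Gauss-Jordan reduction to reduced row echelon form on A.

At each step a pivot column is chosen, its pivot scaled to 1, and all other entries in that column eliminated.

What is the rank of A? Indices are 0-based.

rank = 3

step 1: normalize row 0 (÷-3) = (1, -4/3, -1)
  row 1: subtract 4×row0 = (0, 16/3, 2)
  row 2: subtract 2×row0 = (0, 17/3, 3)
step 2: normalize row 1 (÷16/3) = (0, 1, 3/8)
  row 0: subtract -4/3×row1 = (1, 0, -1/2)
  row 2: subtract 17/3×row1 = (0, 0, 7/8)
step 3: normalize row 2 (÷7/8) = (0, 0, 1)
  row 0: subtract -1/2×row2 = (1, 0, 0)
  row 1: subtract 3/8×row2 = (0, 1, 0)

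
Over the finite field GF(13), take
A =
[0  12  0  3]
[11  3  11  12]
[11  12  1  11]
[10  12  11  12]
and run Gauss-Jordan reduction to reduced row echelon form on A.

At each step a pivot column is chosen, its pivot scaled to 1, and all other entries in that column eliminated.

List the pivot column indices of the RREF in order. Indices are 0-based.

pivot columns: 0, 1, 2, 3

pivot(0,0): swap R0↔R1
pivot(0,0)=11: scale R0 → (1, 5, 1, 7)
  clear (2,0): R2 −= (11)R0 → (0, 9, 3, 12)
  clear (3,0): R3 −= (10)R0 → (0, 1, 1, 7)
pivot(1,1)=12: scale R1 → (0, 1, 0, 10)
  clear (0,1): R0 −= (5)R1 → (1, 0, 1, 9)
  clear (2,1): R2 −= (9)R1 → (0, 0, 3, 0)
  clear (3,1): R3 −= (1)R1 → (0, 0, 1, 10)
pivot(2,2)=3: scale R2 → (0, 0, 1, 0)
  clear (0,2): R0 −= (1)R2 → (1, 0, 0, 9)
  clear (3,2): R3 −= (1)R2 → (0, 0, 0, 10)
pivot(3,3)=10: scale R3 → (0, 0, 0, 1)
  clear (0,3): R0 −= (9)R3 → (1, 0, 0, 0)
  clear (1,3): R1 −= (10)R3 → (0, 1, 0, 0)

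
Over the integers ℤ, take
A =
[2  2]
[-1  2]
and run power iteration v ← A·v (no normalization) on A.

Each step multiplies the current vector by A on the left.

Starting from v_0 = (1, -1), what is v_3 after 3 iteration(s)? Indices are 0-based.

v_0 = (1, -1).
v_1 = A·v_0 = (0, -3).
v_2 = A·v_1 = (-6, -6).
v_3 = A·v_2 = (-24, -6).

v_3 = (-24, -6)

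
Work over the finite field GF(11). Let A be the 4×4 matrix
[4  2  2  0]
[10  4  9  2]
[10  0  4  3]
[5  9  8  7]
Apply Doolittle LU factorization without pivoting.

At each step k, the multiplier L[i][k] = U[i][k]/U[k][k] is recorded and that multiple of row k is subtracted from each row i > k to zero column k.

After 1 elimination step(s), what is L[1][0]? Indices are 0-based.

[col 0] pivot 4
  R1 -= 8*R0 → (0, 10, 4, 2)  (L[1][0] := 8)
  R2 -= 8*R0 → (0, 6, 10, 3)  (L[2][0] := 8)
  R3 -= 4*R0 → (0, 1, 0, 7)  (L[3][0] := 4)

L[1][0] = 8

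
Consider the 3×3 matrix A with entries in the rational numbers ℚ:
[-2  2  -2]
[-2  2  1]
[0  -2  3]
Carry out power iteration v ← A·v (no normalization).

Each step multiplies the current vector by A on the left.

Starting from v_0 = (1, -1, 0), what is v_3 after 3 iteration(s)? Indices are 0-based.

v_0 = (1, -1, 0).
v_1 = A·v_0 = (-4, -4, 2).
v_2 = A·v_1 = (-4, 2, 14).
v_3 = A·v_2 = (-16, 26, 38).

v_3 = (-16, 26, 38)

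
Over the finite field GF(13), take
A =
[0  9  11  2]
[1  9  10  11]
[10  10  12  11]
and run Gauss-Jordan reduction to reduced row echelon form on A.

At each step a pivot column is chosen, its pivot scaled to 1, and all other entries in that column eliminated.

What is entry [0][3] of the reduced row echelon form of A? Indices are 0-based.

M[0][3] = 10

[1] R0 <-> R1
[1] R0 /= 1  ⇒  (1, 9, 10, 11)
     R2 -= 10·R0  ⇒  (0, 11, 3, 5)
[2] R1 /= 9  ⇒  (0, 1, 7, 6)
     R0 -= 9·R1  ⇒  (1, 0, 12, 9)
     R2 -= 11·R1  ⇒  (0, 0, 4, 4)
[3] R2 /= 4  ⇒  (0, 0, 1, 1)
     R0 -= 12·R2  ⇒  (1, 0, 0, 10)
     R1 -= 7·R2  ⇒  (0, 1, 0, 12)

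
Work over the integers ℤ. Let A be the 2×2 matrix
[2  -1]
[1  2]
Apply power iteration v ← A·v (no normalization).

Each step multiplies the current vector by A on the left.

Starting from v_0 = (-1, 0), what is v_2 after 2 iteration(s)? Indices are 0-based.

v_0 = (-1, 0).
v_1 = A·v_0 = (-2, -1).
v_2 = A·v_1 = (-3, -4).

v_2 = (-3, -4)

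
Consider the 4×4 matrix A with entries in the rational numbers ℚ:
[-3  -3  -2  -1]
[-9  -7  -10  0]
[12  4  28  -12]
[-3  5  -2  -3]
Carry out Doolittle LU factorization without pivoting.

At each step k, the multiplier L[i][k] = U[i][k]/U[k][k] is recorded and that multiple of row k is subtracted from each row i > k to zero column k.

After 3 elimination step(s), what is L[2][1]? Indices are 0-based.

Step 1: pivot at (0,0) is -3.
  row1 ← row1 − (3)·row0  ⇒  L[1][0]=3, U row1=(0, 2, -4, 3)
  row2 ← row2 − (-4)·row0  ⇒  L[2][0]=-4, U row2=(0, -8, 20, -16)
  row3 ← row3 − (1)·row0  ⇒  L[3][0]=1, U row3=(0, 8, 0, -2)
Step 2: pivot at (1,1) is 2.
  row2 ← row2 − (-4)·row1  ⇒  L[2][1]=-4, U row2=(0, 0, 4, -4)
  row3 ← row3 − (4)·row1  ⇒  L[3][1]=4, U row3=(0, 0, 16, -14)
Step 3: pivot at (2,2) is 4.
  row3 ← row3 − (4)·row2  ⇒  L[3][2]=4, U row3=(0, 0, 0, 2)

L[2][1] = -4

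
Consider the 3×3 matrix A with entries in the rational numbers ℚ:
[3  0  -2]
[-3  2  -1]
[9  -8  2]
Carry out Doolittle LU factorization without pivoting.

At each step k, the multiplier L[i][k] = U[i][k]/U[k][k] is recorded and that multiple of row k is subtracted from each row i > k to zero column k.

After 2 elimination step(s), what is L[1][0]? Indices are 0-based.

Step 1: pivot at (0,0) is 3.
  row1 ← row1 − (-1)·row0  ⇒  L[1][0]=-1, U row1=(0, 2, -3)
  row2 ← row2 − (3)·row0  ⇒  L[2][0]=3, U row2=(0, -8, 8)
Step 2: pivot at (1,1) is 2.
  row2 ← row2 − (-4)·row1  ⇒  L[2][1]=-4, U row2=(0, 0, -4)

L[1][0] = -1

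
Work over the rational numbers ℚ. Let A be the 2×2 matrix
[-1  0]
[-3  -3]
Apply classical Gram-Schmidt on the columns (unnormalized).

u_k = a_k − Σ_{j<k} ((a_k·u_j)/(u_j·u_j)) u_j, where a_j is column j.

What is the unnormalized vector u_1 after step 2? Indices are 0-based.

Step 1: u_0 = a_0 = (-1, -3).
Step 2: u_1 = a_1 − (9/10)·u_0 = (9/10, -3/10).

u_1 = (9/10, -3/10)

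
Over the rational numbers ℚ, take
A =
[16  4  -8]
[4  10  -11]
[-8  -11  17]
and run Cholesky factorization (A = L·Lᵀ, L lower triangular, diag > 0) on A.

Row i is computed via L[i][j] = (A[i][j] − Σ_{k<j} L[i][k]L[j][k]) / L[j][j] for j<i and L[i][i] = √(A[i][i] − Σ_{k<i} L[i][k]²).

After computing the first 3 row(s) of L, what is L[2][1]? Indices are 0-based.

Step 1: L[0][0] = √(16) = 4.
  L[1][0] = (4) / L[0][0] = 1.
Step 2: L[1][1] = √(9) = 3.
  L[2][0] = (-8) / L[0][0] = -2.
  L[2][1] = (-9) / L[1][1] = -3.
Step 3: L[2][2] = √(4) = 2.

L[2][1] = -3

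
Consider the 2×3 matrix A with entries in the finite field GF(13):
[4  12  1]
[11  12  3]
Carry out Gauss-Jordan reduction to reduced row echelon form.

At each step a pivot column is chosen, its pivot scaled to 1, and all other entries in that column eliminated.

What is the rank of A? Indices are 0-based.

pivot(0,0)=4: scale R0 → (1, 3, 10)
  clear (1,0): R1 −= (11)R0 → (0, 5, 10)
pivot(1,1)=5: scale R1 → (0, 1, 2)
  clear (0,1): R0 −= (3)R1 → (1, 0, 4)

rank = 2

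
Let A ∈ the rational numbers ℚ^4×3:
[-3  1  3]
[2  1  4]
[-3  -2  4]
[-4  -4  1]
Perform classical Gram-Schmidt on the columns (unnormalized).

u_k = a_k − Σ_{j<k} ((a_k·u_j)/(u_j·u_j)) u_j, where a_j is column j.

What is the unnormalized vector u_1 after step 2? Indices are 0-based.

Step 1: u_0 = a_0 = (-3, 2, -3, -4).
Step 2: u_1 = a_1 − (21/38)·u_0 = (101/38, -2/19, -13/38, -34/19).

u_1 = (101/38, -2/19, -13/38, -34/19)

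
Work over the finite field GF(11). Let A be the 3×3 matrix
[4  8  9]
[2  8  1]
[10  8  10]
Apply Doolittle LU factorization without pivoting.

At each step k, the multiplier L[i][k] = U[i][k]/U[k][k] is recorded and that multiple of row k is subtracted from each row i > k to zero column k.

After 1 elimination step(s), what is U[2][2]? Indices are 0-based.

U[2][2] = 4

Step 1: pivot at (0,0) is 4.
  row1 ← row1 − (6)·row0  ⇒  L[1][0]=6, U row1=(0, 4, 2)
  row2 ← row2 − (8)·row0  ⇒  L[2][0]=8, U row2=(0, 10, 4)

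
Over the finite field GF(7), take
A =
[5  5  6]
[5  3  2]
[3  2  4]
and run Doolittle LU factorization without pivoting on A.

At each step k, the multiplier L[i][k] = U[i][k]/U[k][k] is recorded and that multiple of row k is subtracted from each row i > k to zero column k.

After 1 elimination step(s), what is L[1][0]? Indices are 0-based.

L[1][0] = 1

[col 0] pivot 5
  R1 -= 1*R0 → (0, 5, 3)  (L[1][0] := 1)
  R2 -= 2*R0 → (0, 6, 6)  (L[2][0] := 2)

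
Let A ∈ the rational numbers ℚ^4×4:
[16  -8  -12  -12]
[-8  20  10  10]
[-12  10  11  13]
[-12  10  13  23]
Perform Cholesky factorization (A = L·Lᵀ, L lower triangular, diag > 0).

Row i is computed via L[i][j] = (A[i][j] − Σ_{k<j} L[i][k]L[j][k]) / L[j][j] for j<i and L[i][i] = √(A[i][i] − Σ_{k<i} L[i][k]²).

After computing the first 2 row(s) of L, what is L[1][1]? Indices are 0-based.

Step 1: L[0][0] = √(16) = 4.
  L[1][0] = (-8) / L[0][0] = -2.
Step 2: L[1][1] = √(16) = 4.

L[1][1] = 4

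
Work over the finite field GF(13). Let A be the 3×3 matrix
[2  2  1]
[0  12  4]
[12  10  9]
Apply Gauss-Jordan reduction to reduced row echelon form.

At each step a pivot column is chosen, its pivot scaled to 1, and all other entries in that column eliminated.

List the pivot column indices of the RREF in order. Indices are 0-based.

step 1: normalize row 0 (÷2) = (1, 1, 7)
  row 2: subtract 12×row0 = (0, 11, 3)
step 2: normalize row 1 (÷12) = (0, 1, 9)
  row 0: subtract 1×row1 = (1, 0, 11)
  row 2: subtract 11×row1 = (0, 0, 8)
step 3: normalize row 2 (÷8) = (0, 0, 1)
  row 0: subtract 11×row2 = (1, 0, 0)
  row 1: subtract 9×row2 = (0, 1, 0)

pivot columns: 0, 1, 2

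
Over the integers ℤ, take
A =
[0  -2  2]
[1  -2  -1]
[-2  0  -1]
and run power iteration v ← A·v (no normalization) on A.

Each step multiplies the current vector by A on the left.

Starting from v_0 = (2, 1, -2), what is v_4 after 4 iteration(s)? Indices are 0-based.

v_4 = (16, 54, -90)

v_0 = (2, 1, -2).
v_1 = A·v_0 = (-6, 2, -2).
v_2 = A·v_1 = (-8, -8, 14).
v_3 = A·v_2 = (44, -6, 2).
v_4 = A·v_3 = (16, 54, -90).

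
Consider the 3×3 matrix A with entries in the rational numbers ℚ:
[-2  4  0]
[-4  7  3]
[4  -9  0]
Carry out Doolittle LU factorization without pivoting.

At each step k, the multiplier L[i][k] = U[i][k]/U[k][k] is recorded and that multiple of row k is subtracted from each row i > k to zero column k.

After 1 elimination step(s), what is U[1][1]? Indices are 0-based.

k=0: U[0][0]=-2
  eliminate (1,0): mult=2, new row 1: (0, -1, 3); set L[1][0]=2
  eliminate (2,0): mult=-2, new row 2: (0, -1, 0); set L[2][0]=-2

U[1][1] = -1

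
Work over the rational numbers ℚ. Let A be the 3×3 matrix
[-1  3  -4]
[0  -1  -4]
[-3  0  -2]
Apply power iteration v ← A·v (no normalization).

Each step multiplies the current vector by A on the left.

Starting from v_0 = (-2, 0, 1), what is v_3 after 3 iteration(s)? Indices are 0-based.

v_3 = (-2, 20, 82)

v_0 = (-2, 0, 1).
v_1 = A·v_0 = (-2, -4, 4).
v_2 = A·v_1 = (-26, -12, -2).
v_3 = A·v_2 = (-2, 20, 82).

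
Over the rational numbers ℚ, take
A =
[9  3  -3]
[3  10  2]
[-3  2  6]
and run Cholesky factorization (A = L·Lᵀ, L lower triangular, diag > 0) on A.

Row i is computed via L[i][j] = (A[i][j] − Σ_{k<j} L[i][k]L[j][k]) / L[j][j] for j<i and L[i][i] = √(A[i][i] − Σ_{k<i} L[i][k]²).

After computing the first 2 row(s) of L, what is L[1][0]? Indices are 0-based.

Step 1: L[0][0] = √(9) = 3.
  L[1][0] = (3) / L[0][0] = 1.
Step 2: L[1][1] = √(9) = 3.

L[1][0] = 1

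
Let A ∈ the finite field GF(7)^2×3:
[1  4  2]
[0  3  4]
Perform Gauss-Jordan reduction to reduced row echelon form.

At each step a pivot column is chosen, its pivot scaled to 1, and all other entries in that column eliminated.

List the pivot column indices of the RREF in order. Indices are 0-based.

pivot columns: 0, 1

step 1: normalize row 0 (÷1) = (1, 4, 2)
step 2: normalize row 1 (÷3) = (0, 1, 6)
  row 0: subtract 4×row1 = (1, 0, 6)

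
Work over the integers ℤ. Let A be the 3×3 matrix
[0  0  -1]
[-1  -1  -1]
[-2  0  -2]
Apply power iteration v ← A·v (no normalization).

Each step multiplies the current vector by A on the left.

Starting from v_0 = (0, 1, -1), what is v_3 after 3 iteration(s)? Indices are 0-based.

v_3 = (6, 11, 16)

v_0 = (0, 1, -1).
v_1 = A·v_0 = (1, 0, 2).
v_2 = A·v_1 = (-2, -3, -6).
v_3 = A·v_2 = (6, 11, 16).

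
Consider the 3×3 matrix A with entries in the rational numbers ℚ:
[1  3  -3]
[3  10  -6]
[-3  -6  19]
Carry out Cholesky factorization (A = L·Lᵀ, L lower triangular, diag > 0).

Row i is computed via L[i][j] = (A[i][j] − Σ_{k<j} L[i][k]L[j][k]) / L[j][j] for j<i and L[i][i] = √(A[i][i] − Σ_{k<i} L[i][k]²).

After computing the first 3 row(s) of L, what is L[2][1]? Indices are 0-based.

Step 1: L[0][0] = √(1) = 1.
  L[1][0] = (3) / L[0][0] = 3.
Step 2: L[1][1] = √(1) = 1.
  L[2][0] = (-3) / L[0][0] = -3.
  L[2][1] = (3) / L[1][1] = 3.
Step 3: L[2][2] = √(1) = 1.

L[2][1] = 3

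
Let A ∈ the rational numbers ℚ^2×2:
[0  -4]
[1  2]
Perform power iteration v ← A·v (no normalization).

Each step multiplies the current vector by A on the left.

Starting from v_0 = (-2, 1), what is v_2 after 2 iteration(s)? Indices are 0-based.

v_2 = (0, -4)

v_0 = (-2, 1).
v_1 = A·v_0 = (-4, 0).
v_2 = A·v_1 = (0, -4).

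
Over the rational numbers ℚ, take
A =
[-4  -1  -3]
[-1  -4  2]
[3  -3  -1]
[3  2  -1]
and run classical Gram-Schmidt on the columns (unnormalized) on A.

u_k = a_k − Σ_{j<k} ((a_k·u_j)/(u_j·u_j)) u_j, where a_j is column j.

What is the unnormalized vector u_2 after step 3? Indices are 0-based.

Step 1: u_0 = a_0 = (-4, -1, 3, 3).
Step 2: u_1 = a_1 − (1/7)·u_0 = (-3/7, -27/7, -24/7, 11/7).
Step 3: u_2 = a_2 − (4/35)·u_0 − (-32/205)·u_1 = (-107/41, 62/41, -77/41, -45/41).

u_2 = (-107/41, 62/41, -77/41, -45/41)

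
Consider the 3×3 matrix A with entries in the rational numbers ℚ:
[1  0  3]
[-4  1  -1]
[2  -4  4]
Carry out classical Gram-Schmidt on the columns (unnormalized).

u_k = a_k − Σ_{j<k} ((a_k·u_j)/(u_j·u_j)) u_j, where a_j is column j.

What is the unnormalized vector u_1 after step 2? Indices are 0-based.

u_1 = (4/7, -9/7, -20/7)

Step 1: u_0 = a_0 = (1, -4, 2).
Step 2: u_1 = a_1 − (-4/7)·u_0 = (4/7, -9/7, -20/7).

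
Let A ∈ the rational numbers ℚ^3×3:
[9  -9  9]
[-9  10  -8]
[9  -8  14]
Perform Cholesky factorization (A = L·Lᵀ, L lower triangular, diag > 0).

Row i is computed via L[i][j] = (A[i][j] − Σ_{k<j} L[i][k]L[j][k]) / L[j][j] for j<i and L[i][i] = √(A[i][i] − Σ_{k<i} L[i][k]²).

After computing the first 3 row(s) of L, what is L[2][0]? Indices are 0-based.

Step 1: L[0][0] = √(9) = 3.
  L[1][0] = (-9) / L[0][0] = -3.
Step 2: L[1][1] = √(1) = 1.
  L[2][0] = (9) / L[0][0] = 3.
  L[2][1] = (1) / L[1][1] = 1.
Step 3: L[2][2] = √(4) = 2.

L[2][0] = 3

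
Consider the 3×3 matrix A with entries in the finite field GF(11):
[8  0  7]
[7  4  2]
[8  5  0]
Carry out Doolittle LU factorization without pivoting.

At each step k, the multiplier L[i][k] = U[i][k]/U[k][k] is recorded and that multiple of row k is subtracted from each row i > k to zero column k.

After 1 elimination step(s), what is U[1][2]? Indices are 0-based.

U[1][2] = 0

Step 1: pivot at (0,0) is 8.
  row1 ← row1 − (5)·row0  ⇒  L[1][0]=5, U row1=(0, 4, 0)
  row2 ← row2 − (1)·row0  ⇒  L[2][0]=1, U row2=(0, 5, 4)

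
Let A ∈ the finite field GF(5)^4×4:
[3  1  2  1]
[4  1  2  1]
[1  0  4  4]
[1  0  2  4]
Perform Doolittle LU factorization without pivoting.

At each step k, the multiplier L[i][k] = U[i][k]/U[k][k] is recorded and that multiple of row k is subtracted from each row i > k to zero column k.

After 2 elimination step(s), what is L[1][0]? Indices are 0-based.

k=0: U[0][0]=3
  eliminate (1,0): mult=3, new row 1: (0, 3, 1, 3); set L[1][0]=3
  eliminate (2,0): mult=2, new row 2: (0, 3, 0, 2); set L[2][0]=2
  eliminate (3,0): mult=2, new row 3: (0, 3, 3, 2); set L[3][0]=2
k=1: U[1][1]=3
  eliminate (2,1): mult=1, new row 2: (0, 0, 4, 4); set L[2][1]=1
  eliminate (3,1): mult=1, new row 3: (0, 0, 2, 4); set L[3][1]=1

L[1][0] = 3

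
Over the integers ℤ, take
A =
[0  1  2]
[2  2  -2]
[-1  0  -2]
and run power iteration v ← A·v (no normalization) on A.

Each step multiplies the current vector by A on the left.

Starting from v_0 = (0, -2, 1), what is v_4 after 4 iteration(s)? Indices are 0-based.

v_0 = (0, -2, 1).
v_1 = A·v_0 = (0, -6, -2).
v_2 = A·v_1 = (-10, -8, 4).
v_3 = A·v_2 = (0, -44, 2).
v_4 = A·v_3 = (-40, -92, -4).

v_4 = (-40, -92, -4)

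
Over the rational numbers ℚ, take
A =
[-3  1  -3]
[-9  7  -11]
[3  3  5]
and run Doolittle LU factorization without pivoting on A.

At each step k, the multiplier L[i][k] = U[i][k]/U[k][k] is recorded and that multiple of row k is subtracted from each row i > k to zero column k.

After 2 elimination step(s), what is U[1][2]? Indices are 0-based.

U[1][2] = -2

[col 0] pivot -3
  R1 -= 3*R0 → (0, 4, -2)  (L[1][0] := 3)
  R2 -= -1*R0 → (0, 4, 2)  (L[2][0] := -1)
[col 1] pivot 4
  R2 -= 1*R1 → (0, 0, 4)  (L[2][1] := 1)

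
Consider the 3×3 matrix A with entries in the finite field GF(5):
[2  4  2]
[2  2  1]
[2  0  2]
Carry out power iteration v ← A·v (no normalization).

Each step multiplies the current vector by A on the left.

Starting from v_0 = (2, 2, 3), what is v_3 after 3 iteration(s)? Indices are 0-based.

v_3 = (4, 2, 2)

v_0 = (2, 2, 3).
v_1 = A·v_0 = (3, 1, 0).
v_2 = A·v_1 = (0, 3, 1).
v_3 = A·v_2 = (4, 2, 2).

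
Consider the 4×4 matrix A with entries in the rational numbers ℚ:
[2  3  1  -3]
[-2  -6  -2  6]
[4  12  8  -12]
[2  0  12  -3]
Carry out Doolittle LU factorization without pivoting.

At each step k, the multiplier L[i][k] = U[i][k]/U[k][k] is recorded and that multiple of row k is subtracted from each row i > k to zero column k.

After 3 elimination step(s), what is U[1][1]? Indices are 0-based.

[col 0] pivot 2
  R1 -= -1*R0 → (0, -3, -1, 3)  (L[1][0] := -1)
  R2 -= 2*R0 → (0, 6, 6, -6)  (L[2][0] := 2)
  R3 -= 1*R0 → (0, -3, 11, 0)  (L[3][0] := 1)
[col 1] pivot -3
  R2 -= -2*R1 → (0, 0, 4, 0)  (L[2][1] := -2)
  R3 -= 1*R1 → (0, 0, 12, -3)  (L[3][1] := 1)
[col 2] pivot 4
  R3 -= 3*R2 → (0, 0, 0, -3)  (L[3][2] := 3)

U[1][1] = -3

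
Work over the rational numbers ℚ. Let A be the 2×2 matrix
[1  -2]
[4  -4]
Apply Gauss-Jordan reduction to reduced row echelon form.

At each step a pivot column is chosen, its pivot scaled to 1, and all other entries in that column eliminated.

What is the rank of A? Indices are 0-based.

rank = 2

step 1: normalize row 0 (÷1) = (1, -2)
  row 1: subtract 4×row0 = (0, 4)
step 2: normalize row 1 (÷4) = (0, 1)
  row 0: subtract -2×row1 = (1, 0)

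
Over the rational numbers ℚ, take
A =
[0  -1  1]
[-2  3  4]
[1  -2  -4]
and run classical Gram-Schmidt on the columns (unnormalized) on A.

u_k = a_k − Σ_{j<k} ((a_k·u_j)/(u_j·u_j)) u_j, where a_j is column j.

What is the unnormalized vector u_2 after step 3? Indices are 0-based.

Step 1: u_0 = a_0 = (0, -2, 1).
Step 2: u_1 = a_1 − (-8/5)·u_0 = (-1, -1/5, -2/5).
Step 3: u_2 = a_2 − (-12/5)·u_0 − (-1/6)·u_1 = (5/6, -5/6, -5/3).

u_2 = (5/6, -5/6, -5/3)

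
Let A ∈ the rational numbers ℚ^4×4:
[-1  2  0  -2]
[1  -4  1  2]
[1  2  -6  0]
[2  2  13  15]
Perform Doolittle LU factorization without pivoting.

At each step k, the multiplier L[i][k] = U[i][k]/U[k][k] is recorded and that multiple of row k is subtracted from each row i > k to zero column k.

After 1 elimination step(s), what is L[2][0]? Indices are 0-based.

L[2][0] = -1

Step 1: pivot at (0,0) is -1.
  row1 ← row1 − (-1)·row0  ⇒  L[1][0]=-1, U row1=(0, -2, 1, 0)
  row2 ← row2 − (-1)·row0  ⇒  L[2][0]=-1, U row2=(0, 4, -6, -2)
  row3 ← row3 − (-2)·row0  ⇒  L[3][0]=-2, U row3=(0, 6, 13, 11)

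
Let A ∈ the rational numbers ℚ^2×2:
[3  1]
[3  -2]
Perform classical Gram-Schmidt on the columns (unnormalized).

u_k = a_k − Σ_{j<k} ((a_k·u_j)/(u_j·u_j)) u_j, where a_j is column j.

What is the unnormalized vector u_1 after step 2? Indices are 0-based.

u_1 = (3/2, -3/2)

Step 1: u_0 = a_0 = (3, 3).
Step 2: u_1 = a_1 − (-1/6)·u_0 = (3/2, -3/2).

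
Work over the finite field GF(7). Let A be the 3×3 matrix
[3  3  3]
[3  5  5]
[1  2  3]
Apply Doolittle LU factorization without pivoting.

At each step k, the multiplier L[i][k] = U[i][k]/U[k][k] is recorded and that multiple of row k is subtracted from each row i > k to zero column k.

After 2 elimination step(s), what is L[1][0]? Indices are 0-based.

k=0: U[0][0]=3
  eliminate (1,0): mult=1, new row 1: (0, 2, 2); set L[1][0]=1
  eliminate (2,0): mult=5, new row 2: (0, 1, 2); set L[2][0]=5
k=1: U[1][1]=2
  eliminate (2,1): mult=4, new row 2: (0, 0, 1); set L[2][1]=4

L[1][0] = 1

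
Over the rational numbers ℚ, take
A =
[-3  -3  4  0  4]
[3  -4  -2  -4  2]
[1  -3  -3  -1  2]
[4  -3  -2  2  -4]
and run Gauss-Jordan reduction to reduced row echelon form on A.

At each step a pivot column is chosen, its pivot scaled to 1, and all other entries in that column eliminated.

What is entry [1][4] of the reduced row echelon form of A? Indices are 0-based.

M[1][4] = -8/15

[1] R0 /= -3  ⇒  (1, 1, -4/3, 0, -4/3)
     R1 -= 3·R0  ⇒  (0, -7, 2, -4, 6)
     R2 -= 1·R0  ⇒  (0, -4, -5/3, -1, 10/3)
     R3 -= 4·R0  ⇒  (0, -7, 10/3, 2, 4/3)
[2] R1 /= -7  ⇒  (0, 1, -2/7, 4/7, -6/7)
     R0 -= 1·R1  ⇒  (1, 0, -22/21, -4/7, -10/21)
     R2 -= -4·R1  ⇒  (0, 0, -59/21, 9/7, -2/21)
     R3 -= -7·R1  ⇒  (0, 0, 4/3, 6, -14/3)
[3] R2 /= -59/21  ⇒  (0, 0, 1, -27/59, 2/59)
     R0 -= -22/21·R2  ⇒  (1, 0, 0, -62/59, -26/59)
     R1 -= -2/7·R2  ⇒  (0, 1, 0, 26/59, -50/59)
     R3 -= 4/3·R2  ⇒  (0, 0, 0, 390/59, -278/59)
[4] R3 /= 390/59  ⇒  (0, 0, 0, 1, -139/195)
     R0 -= -62/59·R3  ⇒  (1, 0, 0, 0, -232/195)
     R1 -= 26/59·R3  ⇒  (0, 1, 0, 0, -8/15)
     R2 -= -27/59·R3  ⇒  (0, 0, 1, 0, -19/65)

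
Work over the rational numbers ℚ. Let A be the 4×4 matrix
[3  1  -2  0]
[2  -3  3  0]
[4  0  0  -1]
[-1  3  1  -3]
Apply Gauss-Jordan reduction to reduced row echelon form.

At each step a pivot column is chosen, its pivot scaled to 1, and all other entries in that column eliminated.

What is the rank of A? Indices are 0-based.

pivot(0,0)=3: scale R0 → (1, 1/3, -2/3, 0)
  clear (1,0): R1 −= (2)R0 → (0, -11/3, 13/3, 0)
  clear (2,0): R2 −= (4)R0 → (0, -4/3, 8/3, -1)
  clear (3,0): R3 −= (-1)R0 → (0, 10/3, 1/3, -3)
pivot(1,1)=-11/3: scale R1 → (0, 1, -13/11, 0)
  clear (0,1): R0 −= (1/3)R1 → (1, 0, -3/11, 0)
  clear (2,1): R2 −= (-4/3)R1 → (0, 0, 12/11, -1)
  clear (3,1): R3 −= (10/3)R1 → (0, 0, 47/11, -3)
pivot(2,2)=12/11: scale R2 → (0, 0, 1, -11/12)
  clear (0,2): R0 −= (-3/11)R2 → (1, 0, 0, -1/4)
  clear (1,2): R1 −= (-13/11)R2 → (0, 1, 0, -13/12)
  clear (3,2): R3 −= (47/11)R2 → (0, 0, 0, 11/12)
pivot(3,3)=11/12: scale R3 → (0, 0, 0, 1)
  clear (0,3): R0 −= (-1/4)R3 → (1, 0, 0, 0)
  clear (1,3): R1 −= (-13/12)R3 → (0, 1, 0, 0)
  clear (2,3): R2 −= (-11/12)R3 → (0, 0, 1, 0)

rank = 4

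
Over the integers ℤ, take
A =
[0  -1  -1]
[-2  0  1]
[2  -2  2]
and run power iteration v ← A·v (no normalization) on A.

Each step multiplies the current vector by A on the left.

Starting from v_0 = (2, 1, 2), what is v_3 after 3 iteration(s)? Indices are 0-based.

v_0 = (2, 1, 2).
v_1 = A·v_0 = (-3, -2, 6).
v_2 = A·v_1 = (-4, 12, 10).
v_3 = A·v_2 = (-22, 18, -12).

v_3 = (-22, 18, -12)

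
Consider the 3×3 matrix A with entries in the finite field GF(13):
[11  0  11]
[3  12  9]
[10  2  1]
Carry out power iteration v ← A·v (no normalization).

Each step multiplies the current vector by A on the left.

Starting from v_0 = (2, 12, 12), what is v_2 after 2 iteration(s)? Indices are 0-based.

v_0 = (2, 12, 12).
v_1 = A·v_0 = (11, 11, 4).
v_2 = A·v_1 = (9, 6, 6).

v_2 = (9, 6, 6)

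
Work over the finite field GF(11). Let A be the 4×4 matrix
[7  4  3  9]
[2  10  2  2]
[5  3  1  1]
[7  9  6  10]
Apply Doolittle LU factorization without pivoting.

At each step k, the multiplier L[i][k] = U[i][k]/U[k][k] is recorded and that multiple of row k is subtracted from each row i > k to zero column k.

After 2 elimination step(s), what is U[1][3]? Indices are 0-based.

k=0: U[0][0]=7
  eliminate (1,0): mult=5, new row 1: (0, 1, 9, 1); set L[1][0]=5
  eliminate (2,0): mult=7, new row 2: (0, 8, 2, 4); set L[2][0]=7
  eliminate (3,0): mult=1, new row 3: (0, 5, 3, 1); set L[3][0]=1
k=1: U[1][1]=1
  eliminate (2,1): mult=8, new row 2: (0, 0, 7, 7); set L[2][1]=8
  eliminate (3,1): mult=5, new row 3: (0, 0, 2, 7); set L[3][1]=5

U[1][3] = 1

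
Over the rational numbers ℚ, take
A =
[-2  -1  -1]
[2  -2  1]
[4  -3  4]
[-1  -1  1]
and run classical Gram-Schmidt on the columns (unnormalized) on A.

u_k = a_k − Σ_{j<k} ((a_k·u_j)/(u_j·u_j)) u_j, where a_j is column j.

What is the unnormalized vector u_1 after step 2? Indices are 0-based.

Step 1: u_0 = a_0 = (-2, 2, 4, -1).
Step 2: u_1 = a_1 − (-13/25)·u_0 = (-51/25, -24/25, -23/25, -38/25).

u_1 = (-51/25, -24/25, -23/25, -38/25)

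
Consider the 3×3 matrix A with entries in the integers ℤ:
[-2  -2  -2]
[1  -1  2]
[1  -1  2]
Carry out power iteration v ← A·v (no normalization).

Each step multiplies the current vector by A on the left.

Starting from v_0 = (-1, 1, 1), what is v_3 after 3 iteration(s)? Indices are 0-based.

v_3 = (0, 2, 2)

v_0 = (-1, 1, 1).
v_1 = A·v_0 = (-2, 0, 0).
v_2 = A·v_1 = (4, -2, -2).
v_3 = A·v_2 = (0, 2, 2).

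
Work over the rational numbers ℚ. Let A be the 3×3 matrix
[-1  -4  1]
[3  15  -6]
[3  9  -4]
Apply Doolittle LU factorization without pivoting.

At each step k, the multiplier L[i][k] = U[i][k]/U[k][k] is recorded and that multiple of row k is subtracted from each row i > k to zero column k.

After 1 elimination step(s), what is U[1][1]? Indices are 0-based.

U[1][1] = 3

k=0: U[0][0]=-1
  eliminate (1,0): mult=-3, new row 1: (0, 3, -3); set L[1][0]=-3
  eliminate (2,0): mult=-3, new row 2: (0, -3, -1); set L[2][0]=-3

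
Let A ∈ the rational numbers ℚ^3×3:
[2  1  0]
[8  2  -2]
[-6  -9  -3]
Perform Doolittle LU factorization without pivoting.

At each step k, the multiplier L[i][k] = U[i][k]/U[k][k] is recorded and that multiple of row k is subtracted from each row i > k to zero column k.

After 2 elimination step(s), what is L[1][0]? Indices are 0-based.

k=0: U[0][0]=2
  eliminate (1,0): mult=4, new row 1: (0, -2, -2); set L[1][0]=4
  eliminate (2,0): mult=-3, new row 2: (0, -6, -3); set L[2][0]=-3
k=1: U[1][1]=-2
  eliminate (2,1): mult=3, new row 2: (0, 0, 3); set L[2][1]=3

L[1][0] = 4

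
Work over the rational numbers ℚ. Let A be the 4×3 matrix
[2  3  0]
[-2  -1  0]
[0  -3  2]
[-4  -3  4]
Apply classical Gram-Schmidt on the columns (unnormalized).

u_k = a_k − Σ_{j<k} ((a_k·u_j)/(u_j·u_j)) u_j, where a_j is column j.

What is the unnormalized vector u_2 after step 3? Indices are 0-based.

u_2 = (32/17, -18/17, 13/17, 25/17)

Step 1: u_0 = a_0 = (2, -2, 0, -4).
Step 2: u_1 = a_1 − (5/6)·u_0 = (4/3, 2/3, -3, 1/3).
Step 3: u_2 = a_2 − (-2/3)·u_0 − (-7/17)·u_1 = (32/17, -18/17, 13/17, 25/17).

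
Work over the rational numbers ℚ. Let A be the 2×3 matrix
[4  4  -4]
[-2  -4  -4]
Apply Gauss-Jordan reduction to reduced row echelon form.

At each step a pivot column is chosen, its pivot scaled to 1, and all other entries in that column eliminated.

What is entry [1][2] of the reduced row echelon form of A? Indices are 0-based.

[1] R0 /= 4  ⇒  (1, 1, -1)
     R1 -= -2·R0  ⇒  (0, -2, -6)
[2] R1 /= -2  ⇒  (0, 1, 3)
     R0 -= 1·R1  ⇒  (1, 0, -4)

M[1][2] = 3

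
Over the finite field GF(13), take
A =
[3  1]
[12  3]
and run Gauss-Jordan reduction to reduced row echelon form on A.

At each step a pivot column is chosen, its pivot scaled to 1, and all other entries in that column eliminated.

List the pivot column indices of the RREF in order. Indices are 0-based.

pivot(0,0)=3: scale R0 → (1, 9)
  clear (1,0): R1 −= (12)R0 → (0, 12)
pivot(1,1)=12: scale R1 → (0, 1)
  clear (0,1): R0 −= (9)R1 → (1, 0)

pivot columns: 0, 1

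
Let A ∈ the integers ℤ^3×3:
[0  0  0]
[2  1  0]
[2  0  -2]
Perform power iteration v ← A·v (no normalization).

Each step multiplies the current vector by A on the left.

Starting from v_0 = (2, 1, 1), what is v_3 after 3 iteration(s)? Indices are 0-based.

v_0 = (2, 1, 1).
v_1 = A·v_0 = (0, 5, 2).
v_2 = A·v_1 = (0, 5, -4).
v_3 = A·v_2 = (0, 5, 8).

v_3 = (0, 5, 8)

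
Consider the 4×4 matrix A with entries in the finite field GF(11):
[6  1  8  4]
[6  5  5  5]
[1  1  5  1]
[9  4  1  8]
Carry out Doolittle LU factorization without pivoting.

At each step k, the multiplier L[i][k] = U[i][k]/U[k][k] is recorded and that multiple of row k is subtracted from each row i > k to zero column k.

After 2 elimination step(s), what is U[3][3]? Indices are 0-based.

k=0: U[0][0]=6
  eliminate (1,0): mult=1, new row 1: (0, 4, 8, 1); set L[1][0]=1
  eliminate (2,0): mult=2, new row 2: (0, 10, 0, 4); set L[2][0]=2
  eliminate (3,0): mult=7, new row 3: (0, 8, 0, 2); set L[3][0]=7
k=1: U[1][1]=4
  eliminate (2,1): mult=8, new row 2: (0, 0, 2, 7); set L[2][1]=8
  eliminate (3,1): mult=2, new row 3: (0, 0, 6, 0); set L[3][1]=2

U[3][3] = 0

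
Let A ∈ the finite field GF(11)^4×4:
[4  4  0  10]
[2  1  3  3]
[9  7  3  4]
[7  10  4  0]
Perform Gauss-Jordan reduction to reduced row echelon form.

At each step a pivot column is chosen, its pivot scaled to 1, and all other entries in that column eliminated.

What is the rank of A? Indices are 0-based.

rank = 4

[1] R0 /= 4  ⇒  (1, 1, 0, 8)
     R1 -= 2·R0  ⇒  (0, 10, 3, 9)
     R2 -= 9·R0  ⇒  (0, 9, 3, 9)
     R3 -= 7·R0  ⇒  (0, 3, 4, 10)
[2] R1 /= 10  ⇒  (0, 1, 8, 2)
     R0 -= 1·R1  ⇒  (1, 0, 3, 6)
     R2 -= 9·R1  ⇒  (0, 0, 8, 2)
     R3 -= 3·R1  ⇒  (0, 0, 2, 4)
[3] R2 /= 8  ⇒  (0, 0, 1, 3)
     R0 -= 3·R2  ⇒  (1, 0, 0, 8)
     R1 -= 8·R2  ⇒  (0, 1, 0, 0)
     R3 -= 2·R2  ⇒  (0, 0, 0, 9)
[4] R3 /= 9  ⇒  (0, 0, 0, 1)
     R0 -= 8·R3  ⇒  (1, 0, 0, 0)
     R2 -= 3·R3  ⇒  (0, 0, 1, 0)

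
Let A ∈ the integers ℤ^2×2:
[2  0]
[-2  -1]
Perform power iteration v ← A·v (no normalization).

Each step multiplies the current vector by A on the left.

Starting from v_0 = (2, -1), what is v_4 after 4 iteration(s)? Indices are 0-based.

v_4 = (32, -21)

v_0 = (2, -1).
v_1 = A·v_0 = (4, -3).
v_2 = A·v_1 = (8, -5).
v_3 = A·v_2 = (16, -11).
v_4 = A·v_3 = (32, -21).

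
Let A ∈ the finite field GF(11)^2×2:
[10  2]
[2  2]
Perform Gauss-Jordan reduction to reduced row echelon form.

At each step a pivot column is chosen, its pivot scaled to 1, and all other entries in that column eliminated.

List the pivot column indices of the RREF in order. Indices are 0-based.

pivot columns: 0, 1

pivot(0,0)=10: scale R0 → (1, 9)
  clear (1,0): R1 −= (2)R0 → (0, 6)
pivot(1,1)=6: scale R1 → (0, 1)
  clear (0,1): R0 −= (9)R1 → (1, 0)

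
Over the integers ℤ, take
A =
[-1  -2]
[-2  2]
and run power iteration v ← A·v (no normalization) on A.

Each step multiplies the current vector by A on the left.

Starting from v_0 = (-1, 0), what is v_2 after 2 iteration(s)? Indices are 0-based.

v_0 = (-1, 0).
v_1 = A·v_0 = (1, 2).
v_2 = A·v_1 = (-5, 2).

v_2 = (-5, 2)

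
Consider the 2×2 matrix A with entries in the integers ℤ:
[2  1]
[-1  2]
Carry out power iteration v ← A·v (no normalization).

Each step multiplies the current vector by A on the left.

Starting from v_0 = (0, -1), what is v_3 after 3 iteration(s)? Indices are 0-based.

v_0 = (0, -1).
v_1 = A·v_0 = (-1, -2).
v_2 = A·v_1 = (-4, -3).
v_3 = A·v_2 = (-11, -2).

v_3 = (-11, -2)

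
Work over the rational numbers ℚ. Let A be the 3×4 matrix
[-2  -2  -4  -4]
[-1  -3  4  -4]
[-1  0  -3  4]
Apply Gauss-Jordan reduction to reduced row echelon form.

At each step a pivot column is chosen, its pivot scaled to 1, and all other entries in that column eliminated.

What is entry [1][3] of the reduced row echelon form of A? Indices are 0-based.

M[1][3] = 17/2

pivot(0,0)=-2: scale R0 → (1, 1, 2, 2)
  clear (1,0): R1 −= (-1)R0 → (0, -2, 6, -2)
  clear (2,0): R2 −= (-1)R0 → (0, 1, -1, 6)
pivot(1,1)=-2: scale R1 → (0, 1, -3, 1)
  clear (0,1): R0 −= (1)R1 → (1, 0, 5, 1)
  clear (2,1): R2 −= (1)R1 → (0, 0, 2, 5)
pivot(2,2)=2: scale R2 → (0, 0, 1, 5/2)
  clear (0,2): R0 −= (5)R2 → (1, 0, 0, -23/2)
  clear (1,2): R1 −= (-3)R2 → (0, 1, 0, 17/2)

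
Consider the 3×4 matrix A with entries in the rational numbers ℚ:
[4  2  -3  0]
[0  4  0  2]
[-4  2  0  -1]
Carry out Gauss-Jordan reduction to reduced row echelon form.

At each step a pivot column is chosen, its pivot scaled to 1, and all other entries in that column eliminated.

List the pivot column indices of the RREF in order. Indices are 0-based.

pivot(0,0)=4: scale R0 → (1, 1/2, -3/4, 0)
  clear (2,0): R2 −= (-4)R0 → (0, 4, -3, -1)
pivot(1,1)=4: scale R1 → (0, 1, 0, 1/2)
  clear (0,1): R0 −= (1/2)R1 → (1, 0, -3/4, -1/4)
  clear (2,1): R2 −= (4)R1 → (0, 0, -3, -3)
pivot(2,2)=-3: scale R2 → (0, 0, 1, 1)
  clear (0,2): R0 −= (-3/4)R2 → (1, 0, 0, 1/2)

pivot columns: 0, 1, 2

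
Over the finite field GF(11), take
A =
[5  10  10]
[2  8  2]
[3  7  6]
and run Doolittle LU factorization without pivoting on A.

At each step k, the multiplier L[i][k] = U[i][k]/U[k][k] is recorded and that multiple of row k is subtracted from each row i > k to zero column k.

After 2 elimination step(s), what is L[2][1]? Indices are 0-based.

Step 1: pivot at (0,0) is 5.
  row1 ← row1 − (7)·row0  ⇒  L[1][0]=7, U row1=(0, 4, 9)
  row2 ← row2 − (5)·row0  ⇒  L[2][0]=5, U row2=(0, 1, 0)
Step 2: pivot at (1,1) is 4.
  row2 ← row2 − (3)·row1  ⇒  L[2][1]=3, U row2=(0, 0, 6)

L[2][1] = 3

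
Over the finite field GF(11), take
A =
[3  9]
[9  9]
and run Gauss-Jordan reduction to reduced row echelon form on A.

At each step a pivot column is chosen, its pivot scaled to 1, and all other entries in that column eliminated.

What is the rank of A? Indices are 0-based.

rank = 2

step 1: normalize row 0 (÷3) = (1, 3)
  row 1: subtract 9×row0 = (0, 4)
step 2: normalize row 1 (÷4) = (0, 1)
  row 0: subtract 3×row1 = (1, 0)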